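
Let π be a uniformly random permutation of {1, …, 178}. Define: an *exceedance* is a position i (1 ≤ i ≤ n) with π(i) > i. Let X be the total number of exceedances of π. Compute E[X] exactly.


Write X = Σ_{i=1}^{178} X_i, where X_i = 1_{π(i) > i}.
For each fixed i, π(i) is uniform over {1, …, 178} (marginal of a uniform permutation), so P[π(i) > i] = (n − i)/n. Summing: Σ_{i=1}^{178} (n − i)/n = (0 + 1 + … + 177)/178 = 178(178 − 1)/(2·178) = (178 − 1)/2.
Hence E[X] = Σ_{i=1}^{178} (178 − i)/178 = 177/2 ≈ 88.500.

E[X] = 177/2 = 88.500.


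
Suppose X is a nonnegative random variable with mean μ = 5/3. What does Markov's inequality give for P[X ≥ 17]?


μ = E[X] = 5/3, a = 17.
Markov: P[X ≥ 17] ≤ μ/a = (5/3)/17 = 5/51.
Numerically: ≈ 0.098039.
(Since a = 17 > μ = 1.666667, the bound 5/51 is < 1 and informative.)

P[X ≥ 17] ≤ 5/51 ≈ 0.098039.


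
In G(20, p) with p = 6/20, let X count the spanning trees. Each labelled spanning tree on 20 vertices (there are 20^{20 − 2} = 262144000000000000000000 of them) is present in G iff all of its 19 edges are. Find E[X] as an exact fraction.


K_20 has 20^{20 − 2} = 262144000000000000000000 labelled spanning trees.
For each such spanning tree H, let X_H = 1 if all 19 edges of H are present in G. Then P[X_H = 1] = p^{19} = (3/10)^{19} = 1162261467/10000000000000000000.
By linearity of expectation: E[X] = Σ_H E[X_H] = 262144000000000000000000 · p^{19} = 262144000000000000000000 · 1162261467/10000000000000000000 = 152339935002624/5.
Numerically: E[X] ≈ 3.0468e+13.

E[X] = 262144000000000000000000 · (3/10)^{19} = 152339935002624/5 ≈ 3.0468e+13.


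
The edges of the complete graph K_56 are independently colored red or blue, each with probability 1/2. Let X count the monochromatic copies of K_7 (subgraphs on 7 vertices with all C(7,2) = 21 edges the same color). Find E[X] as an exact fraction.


Let X = Σ_S X_S over the C(56, 7) = 231917400 subsets S of size 7, where X_S = 1 if the K_7 on S is monochromatic.
For a fixed S, the K_7 on S has C(7, 2) = 21 edges. P[all 21 edges red] = (1/2)^21, and likewise for blue, so P[monochromatic] = 2·(1/2)^21 = 2^{1 − 21} = 1/1048576.
Summing: E[X] = C(56, 7) · 2^{1 − 21} = 231917400 · 1/1048576 = 28989675/131072.
Numerically: E[X] ≈ 221.17367.

E[X] = C(56,7)·2^(1−C(7,2)) = 28989675/131072 ≈ 221.17367.


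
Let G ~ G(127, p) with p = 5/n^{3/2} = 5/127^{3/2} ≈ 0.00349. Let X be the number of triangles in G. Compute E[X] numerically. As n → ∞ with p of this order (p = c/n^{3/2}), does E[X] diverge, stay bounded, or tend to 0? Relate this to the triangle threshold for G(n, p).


Number of potential triangles: C(127, 3) = 333375.
Each occurs with probability p³ ≈ (0.00349)³ ≈ 4.26377e-08.
By linearity: E[X] = C(127, 3)·p³ ≈ 333375 · 4.26377e-08 ≈ 0.014.
Since α = 3/2 > 1, p = c/n^{3/2} = o(1/n) is below the triangle threshold p ~ 1/n. Asymptotically E[X] ~ (c³/6)·n^{3(1−α)} = (5³/6)·n^{-1.5} → 0, so by Markov's inequality G has no triangles w.h.p.

E[X] ≈ 0.014; in regime p = Θ(1/n^{3/2}) E[X] tends to 0 (below the triangle threshold p ~ 1/n).


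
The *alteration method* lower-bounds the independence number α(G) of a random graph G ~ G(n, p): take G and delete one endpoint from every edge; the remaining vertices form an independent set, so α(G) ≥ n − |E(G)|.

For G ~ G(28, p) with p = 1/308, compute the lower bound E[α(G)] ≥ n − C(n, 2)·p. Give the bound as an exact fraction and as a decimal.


E[|E(G)|] = C(28, 2)·p = 378 · (1/308) = 27/22.
E[α(G)] ≥ n − E[|E(G)|] = 28 − 27/22 = 589/22.
Numerically: ≈ 26.7727.
(This is only a lower bound; the true E[α(G)] may be larger.)

E[α(G)] ≥ 589/22 ≈ 26.7727.


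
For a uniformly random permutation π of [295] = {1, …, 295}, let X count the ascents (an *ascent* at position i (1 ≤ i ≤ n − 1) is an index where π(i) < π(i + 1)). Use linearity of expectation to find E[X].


Write X = Σ X_I over i = 1, …, 294, with X_I the indicator of one ascent.
There are 294 indicators.
For each fixed i, the pair (π(i), π(i+1)) is a uniformly random ordered pair of distinct values from {1, …, 295}; by symmetry P[π(i) < π(i+1)] = 1/2.
By linearity: E[X] = 294 · (1/2) = (295 − 1) · (1/2) = 147 ≈ 147.000000.

E[X] = 147 = 147.000000.


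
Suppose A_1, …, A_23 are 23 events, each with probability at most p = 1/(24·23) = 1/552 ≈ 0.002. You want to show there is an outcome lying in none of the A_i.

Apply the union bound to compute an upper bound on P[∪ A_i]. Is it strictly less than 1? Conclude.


Union bound: P[∪_{i=1}^{23} A_i] ≤ Σ_i P[A_i] ≤ 23·p = 23·(1/552) = 1/24.
Numerically: 1/24 ≈ 0.042.
Is 1/24 < 1? YES.
Since P[∪ A_i] ≤ 1/24 < 1, the complement has P[∩ A_i^c] ≥ 1 − 1/24 = 23/24 > 0, so some outcome avoids every A_i.

23·p = 1/24 ≈ 0.042; existence CERTIFIED by the union bound.


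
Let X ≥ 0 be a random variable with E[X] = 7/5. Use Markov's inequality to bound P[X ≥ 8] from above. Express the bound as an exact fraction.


μ = E[X] = 7/5, a = 8.
Markov: P[X ≥ 8] ≤ μ/a = (7/5)/8 = 7/40.
Numerically: ≈ 0.175000.
(Since a = 8 > μ = 1.400000, the bound 7/40 is < 1 and informative.)

P[X ≥ 8] ≤ 7/40 ≈ 0.175000.


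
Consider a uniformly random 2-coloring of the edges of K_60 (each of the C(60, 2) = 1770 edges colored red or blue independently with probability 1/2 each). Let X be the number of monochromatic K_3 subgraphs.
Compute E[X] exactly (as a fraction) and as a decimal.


Let X = Σ_S X_S over the C(60, 3) = 34220 subsets S of size 3, where X_S = 1 if the K_3 on S is monochromatic.
For a fixed S, the K_3 on S has C(3, 2) = 3 edges. P[all 3 edges red] = (1/2)^3, and likewise for blue, so P[monochromatic] = 2·(1/2)^3 = 2^{1 − 3} = 1/4.
By linearity: E[X] = C(60, 3) · 2^{1 − 3} = 34220 · 1/4 = 8555.
Numerically: E[X] ≈ 8555.0000.

E[X] = C(60,3)·2^(1−C(3,2)) = 8555 ≈ 8555.0000.


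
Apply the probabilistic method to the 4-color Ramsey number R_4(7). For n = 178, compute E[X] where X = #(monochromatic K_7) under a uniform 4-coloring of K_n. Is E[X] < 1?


E[X] = C(178, 7) · 4^{1 − 21} = 996867063280 · 4^{−20} = 996867063280/1099511627776.
As a reduced fraction: E[X] = 62304191455/68719476736 ≈ 0.907.
Is E[X] < 1? YES.
Since E[X] < 1, there exists a 4-coloring of K_{178} with no monochromatic K_7; hence R_4(7) > 178.

E[X] = 62304191455/68719476736 ≈ 0.907; E[X] < 1, so R_4(7) > 178.


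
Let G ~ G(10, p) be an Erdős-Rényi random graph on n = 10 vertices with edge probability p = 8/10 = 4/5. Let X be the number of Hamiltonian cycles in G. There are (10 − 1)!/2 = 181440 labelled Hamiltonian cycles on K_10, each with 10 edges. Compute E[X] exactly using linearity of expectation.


K_10 has (10 − 1)!/2 = 181440 labelled Hamiltonian cycles.
For each such Hamiltonian cycle H, let X_H = 1 if all 10 edges of H are present in G. Then P[X_H = 1] = p^{10} = (4/5)^{10} = 1048576/9765625.
By linearity of expectation: E[X] = Σ_H E[X_H] = 181440 · p^{10} = 181440 · 1048576/9765625 = 38050725888/1953125.
Numerically: E[X] ≈ 1.95e+04.

E[X] = 181440 · (4/5)^{10} = 38050725888/1953125 ≈ 1.95e+04.


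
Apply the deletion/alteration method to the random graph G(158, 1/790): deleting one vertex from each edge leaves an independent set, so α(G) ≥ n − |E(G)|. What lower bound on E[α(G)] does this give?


E[|E(G)|] = C(158, 2)·p = 12403 · (1/790) = 157/10.
E[α(G)] ≥ n − E[|E(G)|] = 158 − 157/10 = 1423/10.
Numerically: ≈ 142.300.
(This is only a lower bound; the true E[α(G)] may be larger.)

E[α(G)] ≥ 1423/10 ≈ 142.300.


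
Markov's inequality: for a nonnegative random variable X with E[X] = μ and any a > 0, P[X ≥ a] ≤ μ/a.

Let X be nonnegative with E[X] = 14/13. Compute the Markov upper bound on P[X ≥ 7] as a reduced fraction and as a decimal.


μ = E[X] = 14/13, a = 7.
Markov: P[X ≥ 7] ≤ μ/a = (14/13)/7 = 2/13.
Numerically: ≈ 0.153846.
(Since a = 7 > μ = 1.076923, the bound 2/13 is < 1 and informative.)

P[X ≥ 7] ≤ 2/13 ≈ 0.153846.


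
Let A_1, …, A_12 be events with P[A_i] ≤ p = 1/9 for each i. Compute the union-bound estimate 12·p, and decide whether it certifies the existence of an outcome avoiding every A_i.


Union bound: P[∪_{i=1}^{12} A_i] ≤ Σ_i P[A_i] ≤ 12·p = 12·(1/9) = 4/3.
Numerically: 4/3 ≈ 1.3333333.
Is 4/3 < 1? NO.
Since the bound 4/3 is ≥ 1, the union bound is uninformative here; it does NOT by itself certify existence.

12·p = 4/3 ≈ 1.3333333; existence NOT certified by the union bound.


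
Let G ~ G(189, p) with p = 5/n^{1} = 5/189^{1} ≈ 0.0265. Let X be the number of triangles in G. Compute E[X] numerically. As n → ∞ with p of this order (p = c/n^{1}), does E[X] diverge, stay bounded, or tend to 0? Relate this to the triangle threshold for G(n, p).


Number of potential triangles: C(189, 3) = 1107414.
Each occurs with probability p³ ≈ (0.0265)³ ≈ 1.85150e-05.
By linearity: E[X] = C(189, 3)·p³ ≈ 1107414 · 1.85150e-05 ≈ 20.504.
Here α = 1, so p = 5/n is exactly at the triangle threshold p ~ 1/n. Asymptotically E[X] → c³/6 = 5³/6 = 125/6 ≈ 20.833, a bounded constant. In this regime the triangle count is asymptotically Poisson(c³/6).

E[X] ≈ 20.504; in regime p = Θ(1/n^{1}) E[X] stays bounded (at the triangle threshold p ~ 1/n).


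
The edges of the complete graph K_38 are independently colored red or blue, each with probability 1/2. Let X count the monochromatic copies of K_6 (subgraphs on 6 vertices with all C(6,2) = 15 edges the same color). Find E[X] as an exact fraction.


Let X = Σ_S X_S over the C(38, 6) = 2760681 subsets S of size 6, where X_S = 1 if the K_6 on S is monochromatic.
For a fixed S, the K_6 on S has C(6, 2) = 15 edges. P[all 15 edges red] = (1/2)^15, and likewise for blue, so P[monochromatic] = 2·(1/2)^15 = 2^{1 − 15} = 1/16384.
By linearity of expectation: E[X] = C(38, 6) · 2^{1 − 15} = 2760681 · 1/16384 = 2760681/16384.
Numerically: E[X] ≈ 168.49860.

E[X] = C(38,6)·2^(1−C(6,2)) = 2760681/16384 ≈ 168.49860.


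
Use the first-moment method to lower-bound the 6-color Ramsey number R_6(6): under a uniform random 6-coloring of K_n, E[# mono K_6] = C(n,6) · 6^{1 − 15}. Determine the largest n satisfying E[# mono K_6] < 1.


We need C(n, 6) · 6^{1 − 15} < 1, i.e. C(n, 6) < 6^{15 − 1} = 78364164096.
Check values of n near the boundary:
  n = 192: C(192, 6) = 64300886496; 64300886496 < 78364164096? YES
  n = 193: C(193, 6) = 66364016544; 66364016544 < 78364164096? YES
  n = 194: C(194, 6) = 68482017072; 68482017072 < 78364164096? YES
  n = 195: C(195, 6) = 70656049360; 70656049360 < 78364164096? YES
  n = 196: C(196, 6) = 72887293024; 72887293024 < 78364164096? YES
  n = 197: C(197, 6) = 75176946208; 75176946208 < 78364164096? YES
  n = 198: C(198, 6) = 77526225777; 77526225777 < 78364164096? YES
  n = 199: C(199, 6) = 79936367511; 79936367511 < 78364164096? NO
  n = 200: C(200, 6) = 82408626300; 82408626300 < 78364164096? NO
The largest n with C(n, 6) < 78364164096 is n = 198 (where E[X] = 25842075259/26121388032 ≈ 0.98931). Hence R_6(6) > 198, i.e. R_6(6) ≥ 199.

Largest n = 198; hence R_6(6) > 198.


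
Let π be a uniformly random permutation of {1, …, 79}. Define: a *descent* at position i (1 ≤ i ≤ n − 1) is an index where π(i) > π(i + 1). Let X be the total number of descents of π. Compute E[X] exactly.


Write X = Σ X_I over i = 1, …, 78, with X_I the indicator of one descent.
There are 78 indicators.
For each fixed i, the pair (π(i), π(i+1)) is a uniformly random ordered pair of distinct values from {1, …, 79}; by symmetry P[π(i) > π(i+1)] = 1/2.
By linearity: E[X] = 78 · (1/2) = (79 − 1) · (1/2) = 39 ≈ 39.00000.

E[X] = 39 = 39.00000.


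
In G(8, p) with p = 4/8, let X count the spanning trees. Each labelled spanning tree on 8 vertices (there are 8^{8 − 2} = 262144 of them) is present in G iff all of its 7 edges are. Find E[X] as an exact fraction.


K_8 has 8^{8 − 2} = 262144 labelled spanning trees.
For each such spanning tree H, let X_H = 1 if all 7 edges of H are present in G. Then P[X_H = 1] = p^{7} = (1/2)^{7} = 1/128.
By linearity: E[X] = Σ_H E[X_H] = 262144 · p^{7} = 262144 · 1/128 = 2048.
Numerically: E[X] ≈ 2048.

E[X] = 262144 · (1/2)^{7} = 2048 ≈ 2048.


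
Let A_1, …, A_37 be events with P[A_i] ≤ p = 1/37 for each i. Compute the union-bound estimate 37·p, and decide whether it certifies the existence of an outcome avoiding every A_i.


Union bound: P[∪_{i=1}^{37} A_i] ≤ Σ_i P[A_i] ≤ 37·p = 37·(1/37) = 1.
Numerically: 1 ≈ 1.00000.
Is 1 < 1? NO.
Since the bound 1 is ≥ 1, the union bound is uninformative here; it does NOT by itself certify existence.

37·p = 1 ≈ 1.00000; existence NOT certified by the union bound.


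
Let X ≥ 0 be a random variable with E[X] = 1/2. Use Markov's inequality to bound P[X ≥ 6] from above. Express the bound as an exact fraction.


μ = E[X] = 1/2, a = 6.
Markov: P[X ≥ 6] ≤ μ/a = (1/2)/6 = 1/12.
Numerically: ≈ 0.0833.
(Since a = 6 > μ = 0.5000, the bound 1/12 is < 1 and informative.)

P[X ≥ 6] ≤ 1/12 ≈ 0.0833.


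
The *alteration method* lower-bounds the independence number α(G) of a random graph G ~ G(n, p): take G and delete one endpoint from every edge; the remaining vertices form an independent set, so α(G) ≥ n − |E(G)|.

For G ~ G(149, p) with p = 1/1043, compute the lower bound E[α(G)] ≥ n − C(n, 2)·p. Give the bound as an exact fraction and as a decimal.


E[|E(G)|] = C(149, 2)·p = 11026 · (1/1043) = 74/7.
E[α(G)] ≥ n − E[|E(G)|] = 149 − 74/7 = 969/7.
Numerically: ≈ 138.4286.
(This is only a lower bound; the true E[α(G)] may be larger.)

E[α(G)] ≥ 969/7 ≈ 138.4286.


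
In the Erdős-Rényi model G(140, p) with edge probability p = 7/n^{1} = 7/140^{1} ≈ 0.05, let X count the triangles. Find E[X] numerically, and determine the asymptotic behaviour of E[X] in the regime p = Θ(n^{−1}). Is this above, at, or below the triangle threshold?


Number of potential triangles: C(140, 3) = 447580.
Each occurs with probability p³ ≈ (0.05)³ ≈ 1.25000e-04.
By linearity: E[X] = C(140, 3)·p³ ≈ 447580 · 1.25000e-04 ≈ 55.948.
Here α = 1, so p = 7/n is exactly at the triangle threshold p ~ 1/n. Asymptotically E[X] → c³/6 = 7³/6 = 343/6 ≈ 57.167, a bounded constant. In this regime the triangle count is asymptotically Poisson(c³/6).

E[X] ≈ 55.948; in regime p = Θ(1/n^{1}) E[X] stays bounded (at the triangle threshold p ~ 1/n).


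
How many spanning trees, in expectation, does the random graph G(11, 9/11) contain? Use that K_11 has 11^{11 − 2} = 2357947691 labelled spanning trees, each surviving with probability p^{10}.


K_11 has 11^{11 − 2} = 2357947691 labelled spanning trees.
For each such spanning tree H, let X_H = 1 if all 10 edges of H are present in G. Then P[X_H = 1] = p^{10} = (9/11)^{10} = 3486784401/25937424601.
By linearity: E[X] = Σ_H E[X_H] = 2357947691 · p^{10} = 2357947691 · 3486784401/25937424601 = 3486784401/11.
Numerically: E[X] ≈ 3.17e+08.

E[X] = 2357947691 · (9/11)^{10} = 3486784401/11 ≈ 3.17e+08.


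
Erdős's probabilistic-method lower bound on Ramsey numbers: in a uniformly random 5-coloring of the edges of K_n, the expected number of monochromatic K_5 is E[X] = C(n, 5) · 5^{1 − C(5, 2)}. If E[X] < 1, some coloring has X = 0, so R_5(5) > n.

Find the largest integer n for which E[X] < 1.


We need C(n, 5) · 5^{1 − 10} < 1, i.e. C(n, 5) < 5^{10 − 1} = 1953125.
Check values of n near the boundary:
  n = 48: C(48, 5) = 1712304; 1712304 < 1953125? YES
  n = 49: C(49, 5) = 1906884; 1906884 < 1953125? YES
  n = 50: C(50, 5) = 2118760; 2118760 < 1953125? NO
  n = 51: C(51, 5) = 2349060; 2349060 < 1953125? NO
  n = 52: C(52, 5) = 2598960; 2598960 < 1953125? NO
The largest n with C(n, 5) < 1953125 is n = 49 (where E[X] = 1906884/1953125 ≈ 0.97632). Hence R_5(5) > 49, i.e. R_5(5) ≥ 50.

Largest n = 49; hence R_5(5) > 49.


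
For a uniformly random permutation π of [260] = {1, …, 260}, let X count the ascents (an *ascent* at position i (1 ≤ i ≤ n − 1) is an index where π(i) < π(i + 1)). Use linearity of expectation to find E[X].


Write X = Σ X_I over i = 1, …, 259, with X_I the indicator of one ascent.
There are 259 indicators.
For each fixed i, the pair (π(i), π(i+1)) is a uniformly random ordered pair of distinct values from {1, …, 260}; by symmetry P[π(i) < π(i+1)] = 1/2.
By linearity: E[X] = 259 · (1/2) = (260 − 1) · (1/2) = 259/2 ≈ 129.500.

E[X] = 259/2 = 129.500.


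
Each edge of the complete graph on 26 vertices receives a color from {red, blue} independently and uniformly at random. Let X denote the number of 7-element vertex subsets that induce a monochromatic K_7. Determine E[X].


Let X = Σ_S X_S over the C(26, 7) = 657800 subsets S of size 7, where X_S = 1 if the K_7 on S is monochromatic.
For a fixed S, the K_7 on S has C(7, 2) = 21 edges. P[all 21 edges red] = (1/2)^21, and likewise for blue, so P[monochromatic] = 2·(1/2)^21 = 2^{1 − 21} = 1/1048576.
By linearity of expectation: E[X] = C(26, 7) · 2^{1 − 21} = 657800 · 1/1048576 = 82225/131072.
Numerically: E[X] ≈ 0.627.

E[X] = C(26,7)·2^(1−C(7,2)) = 82225/131072 ≈ 0.627.


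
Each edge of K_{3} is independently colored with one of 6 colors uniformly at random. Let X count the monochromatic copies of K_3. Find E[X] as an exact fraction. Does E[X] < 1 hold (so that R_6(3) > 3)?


E[X] = C(3, 3) · 6^{1 − 3} = 1 · 6^{−2} = 1/36.
As a reduced fraction: E[X] = 1/36 ≈ 0.0278.
Is E[X] < 1? YES.
Since E[X] < 1, there exists a 6-coloring of K_{3} with no monochromatic K_3; hence R_6(3) > 3.

E[X] = 1/36 ≈ 0.0278; E[X] < 1, so R_6(3) > 3.


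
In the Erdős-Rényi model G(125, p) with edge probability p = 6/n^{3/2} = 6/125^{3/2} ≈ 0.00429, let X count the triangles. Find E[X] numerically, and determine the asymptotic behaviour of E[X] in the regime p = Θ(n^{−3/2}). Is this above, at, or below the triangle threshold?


Number of potential triangles: C(125, 3) = 317750.
Each occurs with probability p³ ≈ (0.00429)³ ≈ 7.91332e-08.
By linearity: E[X] = C(125, 3)·p³ ≈ 317750 · 7.91332e-08 ≈ 0.025.
Since α = 3/2 > 1, p = c/n^{3/2} = o(1/n) is below the triangle threshold p ~ 1/n. Asymptotically E[X] ~ (c³/6)·n^{3(1−α)} = (6³/6)·n^{-1.5} → 0, so by Markov's inequality G has no triangles w.h.p.

E[X] ≈ 0.025; in regime p = Θ(1/n^{3/2}) E[X] tends to 0 (below the triangle threshold p ~ 1/n).


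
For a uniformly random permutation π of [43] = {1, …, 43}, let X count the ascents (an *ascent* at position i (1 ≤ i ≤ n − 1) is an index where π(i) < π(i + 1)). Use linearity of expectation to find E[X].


Write X = Σ X_I over i = 1, …, 42, with X_I the indicator of one ascent.
There are 42 indicators.
For each fixed i, the pair (π(i), π(i+1)) is a uniformly random ordered pair of distinct values from {1, …, 43}; by symmetry P[π(i) < π(i+1)] = 1/2.
By linearity: E[X] = 42 · (1/2) = (43 − 1) · (1/2) = 21 ≈ 21.0000.

E[X] = 21 = 21.0000.


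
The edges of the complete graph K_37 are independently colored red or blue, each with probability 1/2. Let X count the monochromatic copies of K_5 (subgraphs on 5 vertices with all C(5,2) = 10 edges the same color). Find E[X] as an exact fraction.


Let X = Σ_S X_S over the C(37, 5) = 435897 subsets S of size 5, where X_S = 1 if the K_5 on S is monochromatic.
For a fixed S, the K_5 on S has C(5, 2) = 10 edges. P[all 10 edges red] = (1/2)^10, and likewise for blue, so P[monochromatic] = 2·(1/2)^10 = 2^{1 − 10} = 1/512.
By linearity: E[X] = C(37, 5) · 2^{1 − 10} = 435897 · 1/512 = 435897/512.
Numerically: E[X] ≈ 851.361328.

E[X] = C(37,5)·2^(1−C(5,2)) = 435897/512 ≈ 851.361328.


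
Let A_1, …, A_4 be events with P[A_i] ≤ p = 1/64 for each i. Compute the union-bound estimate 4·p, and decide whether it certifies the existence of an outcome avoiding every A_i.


Union bound: P[∪_{i=1}^{4} A_i] ≤ Σ_i P[A_i] ≤ 4·p = 4·(1/64) = 1/16.
Numerically: 1/16 ≈ 0.062500.
Is 1/16 < 1? YES.
Since P[∪ A_i] ≤ 1/16 < 1, the complement has P[∩ A_i^c] ≥ 1 − 1/16 = 15/16 > 0, so some outcome avoids every A_i.

4·p = 1/16 ≈ 0.062500; existence CERTIFIED by the union bound.


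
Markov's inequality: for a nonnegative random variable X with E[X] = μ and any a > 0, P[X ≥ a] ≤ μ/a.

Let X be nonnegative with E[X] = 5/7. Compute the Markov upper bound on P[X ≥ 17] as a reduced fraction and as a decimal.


μ = E[X] = 5/7, a = 17.
Markov: P[X ≥ 17] ≤ μ/a = (5/7)/17 = 5/119.
Numerically: ≈ 0.04202.
(Since a = 17 > μ = 0.71429, the bound 5/119 is < 1 and informative.)

P[X ≥ 17] ≤ 5/119 ≈ 0.04202.


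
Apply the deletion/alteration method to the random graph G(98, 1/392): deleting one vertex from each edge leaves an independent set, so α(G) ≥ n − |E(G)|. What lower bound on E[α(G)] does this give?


E[|E(G)|] = C(98, 2)·p = 4753 · (1/392) = 97/8.
E[α(G)] ≥ n − E[|E(G)|] = 98 − 97/8 = 687/8.
Numerically: ≈ 85.875.
(This is only a lower bound; the true E[α(G)] may be larger.)

E[α(G)] ≥ 687/8 ≈ 85.875.


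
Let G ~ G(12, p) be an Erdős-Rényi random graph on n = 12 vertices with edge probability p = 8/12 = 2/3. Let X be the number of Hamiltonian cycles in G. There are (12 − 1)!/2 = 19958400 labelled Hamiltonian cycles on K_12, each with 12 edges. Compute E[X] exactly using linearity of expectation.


K_12 has (12 − 1)!/2 = 19958400 labelled Hamiltonian cycles.
For each such Hamiltonian cycle H, let X_H = 1 if all 12 edges of H are present in G. Then P[X_H = 1] = p^{12} = (2/3)^{12} = 4096/531441.
Summing the indicators: E[X] = Σ_H E[X_H] = 19958400 · p^{12} = 19958400 · 4096/531441 = 1009254400/6561.
Numerically: E[X] ≈ 153826.

E[X] = 19958400 · (2/3)^{12} = 1009254400/6561 ≈ 153826.


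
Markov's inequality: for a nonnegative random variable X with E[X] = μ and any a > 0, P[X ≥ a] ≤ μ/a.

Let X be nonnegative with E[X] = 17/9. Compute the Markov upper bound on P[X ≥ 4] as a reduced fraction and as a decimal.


μ = E[X] = 17/9, a = 4.
Markov: P[X ≥ 4] ≤ μ/a = (17/9)/4 = 17/36.
Numerically: ≈ 0.472.
(Since a = 4 > μ = 1.889, the bound 17/36 is < 1 and informative.)

P[X ≥ 4] ≤ 17/36 ≈ 0.472.


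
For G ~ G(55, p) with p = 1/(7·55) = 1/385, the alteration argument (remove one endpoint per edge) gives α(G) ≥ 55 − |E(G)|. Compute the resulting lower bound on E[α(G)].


E[|E(G)|] = C(55, 2)·p = 1485 · (1/385) = 27/7.
E[α(G)] ≥ n − E[|E(G)|] = 55 − 27/7 = 358/7.
Numerically: ≈ 51.142857.
(This is only a lower bound; the true E[α(G)] may be larger.)

E[α(G)] ≥ 358/7 ≈ 51.142857.


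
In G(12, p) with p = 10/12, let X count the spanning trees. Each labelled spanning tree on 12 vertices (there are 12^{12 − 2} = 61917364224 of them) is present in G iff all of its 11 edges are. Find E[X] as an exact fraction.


K_12 has 12^{12 − 2} = 61917364224 labelled spanning trees.
For each such spanning tree H, let X_H = 1 if all 11 edges of H are present in G. Then P[X_H = 1] = p^{11} = (5/6)^{11} = 48828125/362797056.
By linearity: E[X] = Σ_H E[X_H] = 61917364224 · p^{11} = 61917364224 · 48828125/362797056 = 25000000000/3.
Numerically: E[X] ≈ 8.33333e+09.

E[X] = 61917364224 · (5/6)^{11} = 25000000000/3 ≈ 8.33333e+09.


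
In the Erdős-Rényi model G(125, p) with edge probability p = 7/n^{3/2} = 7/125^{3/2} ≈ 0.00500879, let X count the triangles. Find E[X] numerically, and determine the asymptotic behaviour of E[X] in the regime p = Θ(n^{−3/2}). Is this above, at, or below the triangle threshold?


Number of potential triangles: C(125, 3) = 317750.
Each occurs with probability p³ ≈ (0.00500879)³ ≈ 1.25660580e-07.
By linearity: E[X] = C(125, 3)·p³ ≈ 317750 · 1.25660580e-07 ≈ 0.039929.
Since α = 3/2 > 1, p = c/n^{3/2} = o(1/n) is below the triangle threshold p ~ 1/n. Asymptotically E[X] ~ (c³/6)·n^{3(1−α)} = (7³/6)·n^{-1.5} → 0, so by Markov's inequality G has no triangles w.h.p.

E[X] ≈ 0.039929; in regime p = Θ(1/n^{3/2}) E[X] tends to 0 (below the triangle threshold p ~ 1/n).


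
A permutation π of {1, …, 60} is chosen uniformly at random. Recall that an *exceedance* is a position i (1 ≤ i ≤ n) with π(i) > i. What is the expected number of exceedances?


Write X = Σ_{i=1}^{60} X_i, where X_i = 1_{π(i) > i}.
For each fixed i, π(i) is uniform over {1, …, 60} (marginal of a uniform permutation), so P[π(i) > i] = (n − i)/n. Summing: Σ_{i=1}^{60} (n − i)/n = (0 + 1 + … + 59)/60 = 60(60 − 1)/(2·60) = (60 − 1)/2.
Hence E[X] = Σ_{i=1}^{60} (60 − i)/60 = 59/2 ≈ 29.50000.

E[X] = 59/2 = 29.50000.


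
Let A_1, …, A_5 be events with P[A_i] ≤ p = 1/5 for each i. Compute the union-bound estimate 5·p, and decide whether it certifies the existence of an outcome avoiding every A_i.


Union bound: P[∪_{i=1}^{5} A_i] ≤ Σ_i P[A_i] ≤ 5·p = 5·(1/5) = 1.
Numerically: 1 ≈ 1.00000.
Is 1 < 1? NO.
Since the bound 1 is ≥ 1, the union bound is uninformative here; it does NOT by itself certify existence.

5·p = 1 ≈ 1.00000; existence NOT certified by the union bound.


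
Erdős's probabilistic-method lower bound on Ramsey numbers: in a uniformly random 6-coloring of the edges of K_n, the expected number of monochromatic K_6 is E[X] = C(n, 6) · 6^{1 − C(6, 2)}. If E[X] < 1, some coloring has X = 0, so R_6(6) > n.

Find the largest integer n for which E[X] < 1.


We need C(n, 6) · 6^{1 − 15} < 1, i.e. C(n, 6) < 6^{15 − 1} = 78364164096.
Check values of n near the boundary:
  n = 197: C(197, 6) = 75176946208; 75176946208 < 78364164096? YES
  n = 198: C(198, 6) = 77526225777; 77526225777 < 78364164096? YES
  n = 199: C(199, 6) = 79936367511; 79936367511 < 78364164096? NO
The largest n with C(n, 6) < 78364164096 is n = 198 (where E[X] = 25842075259/26121388032 ≈ 0.9893). Hence R_6(6) > 198, i.e. R_6(6) ≥ 199.

Largest n = 198; hence R_6(6) > 198.


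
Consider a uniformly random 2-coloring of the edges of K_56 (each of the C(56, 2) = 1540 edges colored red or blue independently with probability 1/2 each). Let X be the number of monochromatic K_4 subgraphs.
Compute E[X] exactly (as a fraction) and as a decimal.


Let X = Σ_S X_S over the C(56, 4) = 367290 subsets S of size 4, where X_S = 1 if the K_4 on S is monochromatic.
For a fixed S, the K_4 on S has C(4, 2) = 6 edges. P[all 6 edges red] = (1/2)^6, and likewise for blue, so P[monochromatic] = 2·(1/2)^6 = 2^{1 − 6} = 1/32.
Summing: E[X] = C(56, 4) · 2^{1 − 6} = 367290 · 1/32 = 183645/16.
Numerically: E[X] ≈ 11477.812500.

E[X] = C(56,4)·2^(1−C(4,2)) = 183645/16 ≈ 11477.812500.


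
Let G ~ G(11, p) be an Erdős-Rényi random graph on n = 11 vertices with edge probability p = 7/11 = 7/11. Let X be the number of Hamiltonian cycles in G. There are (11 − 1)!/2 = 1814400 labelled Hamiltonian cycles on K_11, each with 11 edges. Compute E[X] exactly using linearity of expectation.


K_11 has (11 − 1)!/2 = 1814400 labelled Hamiltonian cycles.
For each such Hamiltonian cycle H, let X_H = 1 if all 11 edges of H are present in G. Then P[X_H = 1] = p^{11} = (7/11)^{11} = 1977326743/285311670611.
Summing the indicators: E[X] = Σ_H E[X_H] = 1814400 · p^{11} = 1814400 · 1977326743/285311670611 = 3587661642499200/285311670611.
Numerically: E[X] ≈ 1.257e+04.

E[X] = 1814400 · (7/11)^{11} = 3587661642499200/285311670611 ≈ 1.257e+04.


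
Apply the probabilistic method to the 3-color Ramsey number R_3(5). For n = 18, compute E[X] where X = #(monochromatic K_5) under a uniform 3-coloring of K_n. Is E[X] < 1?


E[X] = C(18, 5) · 3^{1 − 10} = 8568 · 3^{−9} = 8568/19683.
As a reduced fraction: E[X] = 952/2187 ≈ 0.435299.
Is E[X] < 1? YES.
Since E[X] < 1, there exists a 3-coloring of K_{18} with no monochromatic K_5; hence R_3(5) > 18.

E[X] = 952/2187 ≈ 0.435299; E[X] < 1, so R_3(5) > 18.


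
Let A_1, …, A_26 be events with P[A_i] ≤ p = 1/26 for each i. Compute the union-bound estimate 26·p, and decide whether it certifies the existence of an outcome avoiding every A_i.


Union bound: P[∪_{i=1}^{26} A_i] ≤ Σ_i P[A_i] ≤ 26·p = 26·(1/26) = 1.
Numerically: 1 ≈ 1.00000.
Is 1 < 1? NO.
Since the bound 1 is ≥ 1, the union bound is uninformative here; it does NOT by itself certify existence.

26·p = 1 ≈ 1.00000; existence NOT certified by the union bound.


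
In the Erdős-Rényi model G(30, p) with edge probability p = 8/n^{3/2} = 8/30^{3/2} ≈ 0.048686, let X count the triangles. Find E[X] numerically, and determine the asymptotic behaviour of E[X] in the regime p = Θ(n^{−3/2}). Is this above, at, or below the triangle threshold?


Number of potential triangles: C(30, 3) = 4060.
Each occurs with probability p³ ≈ (0.048686)³ ≈ 1.1540492e-04.
By linearity: E[X] = C(30, 3)·p³ ≈ 4060 · 1.1540492e-04 ≈ 0.46854.
Since α = 3/2 > 1, p = c/n^{3/2} = o(1/n) is below the triangle threshold p ~ 1/n. Asymptotically E[X] ~ (c³/6)·n^{3(1−α)} = (8³/6)·n^{-1.5} → 0, so by Markov's inequality G has no triangles w.h.p.

E[X] ≈ 0.46854; in regime p = Θ(1/n^{3/2}) E[X] tends to 0 (below the triangle threshold p ~ 1/n).


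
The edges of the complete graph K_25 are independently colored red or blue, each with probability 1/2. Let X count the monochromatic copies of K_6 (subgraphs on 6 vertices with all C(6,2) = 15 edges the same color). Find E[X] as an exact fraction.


Let X = Σ_S X_S over the C(25, 6) = 177100 subsets S of size 6, where X_S = 1 if the K_6 on S is monochromatic.
For a fixed S, the K_6 on S has C(6, 2) = 15 edges. P[all 15 edges red] = (1/2)^15, and likewise for blue, so P[monochromatic] = 2·(1/2)^15 = 2^{1 − 15} = 1/16384.
By linearity: E[X] = C(25, 6) · 2^{1 − 15} = 177100 · 1/16384 = 44275/4096.
Numerically: E[X] ≈ 10.809326.

E[X] = C(25,6)·2^(1−C(6,2)) = 44275/4096 ≈ 10.809326.


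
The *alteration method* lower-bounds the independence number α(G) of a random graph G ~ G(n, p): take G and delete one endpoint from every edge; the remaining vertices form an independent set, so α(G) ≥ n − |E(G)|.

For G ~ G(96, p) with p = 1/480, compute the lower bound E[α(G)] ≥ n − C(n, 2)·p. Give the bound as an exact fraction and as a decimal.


E[|E(G)|] = C(96, 2)·p = 4560 · (1/480) = 19/2.
E[α(G)] ≥ n − E[|E(G)|] = 96 − 19/2 = 173/2.
Numerically: ≈ 86.50000.
(This is only a lower bound; the true E[α(G)] may be larger.)

E[α(G)] ≥ 173/2 ≈ 86.50000.


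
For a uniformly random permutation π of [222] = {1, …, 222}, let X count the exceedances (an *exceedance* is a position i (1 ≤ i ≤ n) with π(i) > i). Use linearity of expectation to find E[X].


Write X = Σ_{i=1}^{222} X_i, where X_i = 1_{π(i) > i}.
For each fixed i, π(i) is uniform over {1, …, 222} (marginal of a uniform permutation), so P[π(i) > i] = (n − i)/n. Summing: Σ_{i=1}^{222} (n − i)/n = (0 + 1 + … + 221)/222 = 222(222 − 1)/(2·222) = (222 − 1)/2.
Hence E[X] = Σ_{i=1}^{222} (222 − i)/222 = 221/2 ≈ 110.5000.

E[X] = 221/2 = 110.5000.


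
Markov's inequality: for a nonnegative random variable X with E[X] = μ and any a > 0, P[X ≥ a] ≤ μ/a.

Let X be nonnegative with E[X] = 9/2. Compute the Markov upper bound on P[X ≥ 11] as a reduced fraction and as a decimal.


μ = E[X] = 9/2, a = 11.
Markov: P[X ≥ 11] ≤ μ/a = (9/2)/11 = 9/22.
Numerically: ≈ 0.409.
(Since a = 11 > μ = 4.500, the bound 9/22 is < 1 and informative.)

P[X ≥ 11] ≤ 9/22 ≈ 0.409.


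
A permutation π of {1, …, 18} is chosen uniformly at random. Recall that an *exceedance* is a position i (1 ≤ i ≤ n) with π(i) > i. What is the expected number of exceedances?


Write X = Σ_{i=1}^{18} X_i, where X_i = 1_{π(i) > i}.
For each fixed i, π(i) is uniform over {1, …, 18} (marginal of a uniform permutation), so P[π(i) > i] = (n − i)/n. Summing: Σ_{i=1}^{18} (n − i)/n = (0 + 1 + … + 17)/18 = 18(18 − 1)/(2·18) = (18 − 1)/2.
Hence E[X] = Σ_{i=1}^{18} (18 − i)/18 = 17/2 ≈ 8.500.

E[X] = 17/2 = 8.500.


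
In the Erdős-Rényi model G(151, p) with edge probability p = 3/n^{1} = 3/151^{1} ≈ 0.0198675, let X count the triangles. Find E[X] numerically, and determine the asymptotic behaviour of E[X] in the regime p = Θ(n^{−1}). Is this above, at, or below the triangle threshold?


Number of potential triangles: C(151, 3) = 562475.
Each occurs with probability p³ ≈ (0.0198675)³ ≈ 7.84210986e-06.
By linearity: E[X] = C(151, 3)·p³ ≈ 562475 · 7.84210986e-06 ≈ 4.410991.
Here α = 1, so p = 3/n is exactly at the triangle threshold p ~ 1/n. Asymptotically E[X] → c³/6 = 3³/6 = 9/2 ≈ 4.500000, a bounded constant. In this regime the triangle count is asymptotically Poisson(c³/6).

E[X] ≈ 4.410991; in regime p = Θ(1/n^{1}) E[X] stays bounded (at the triangle threshold p ~ 1/n).


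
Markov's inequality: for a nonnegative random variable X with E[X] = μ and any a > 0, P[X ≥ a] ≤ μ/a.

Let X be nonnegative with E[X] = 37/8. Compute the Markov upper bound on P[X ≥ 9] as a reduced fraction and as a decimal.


μ = E[X] = 37/8, a = 9.
Markov: P[X ≥ 9] ≤ μ/a = (37/8)/9 = 37/72.
Numerically: ≈ 0.514.
(Since a = 9 > μ = 4.625, the bound 37/72 is < 1 and informative.)

P[X ≥ 9] ≤ 37/72 ≈ 0.514.


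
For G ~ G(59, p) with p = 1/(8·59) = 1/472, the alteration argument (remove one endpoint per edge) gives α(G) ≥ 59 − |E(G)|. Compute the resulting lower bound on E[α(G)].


E[|E(G)|] = C(59, 2)·p = 1711 · (1/472) = 29/8.
E[α(G)] ≥ n − E[|E(G)|] = 59 − 29/8 = 443/8.
Numerically: ≈ 55.375.
(This is only a lower bound; the true E[α(G)] may be larger.)

E[α(G)] ≥ 443/8 ≈ 55.375.


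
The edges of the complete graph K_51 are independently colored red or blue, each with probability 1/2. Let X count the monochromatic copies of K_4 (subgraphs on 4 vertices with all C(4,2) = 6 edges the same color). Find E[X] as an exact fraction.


Let X = Σ_S X_S over the C(51, 4) = 249900 subsets S of size 4, where X_S = 1 if the K_4 on S is monochromatic.
For a fixed S, the K_4 on S has C(4, 2) = 6 edges. P[all 6 edges red] = (1/2)^6, and likewise for blue, so P[monochromatic] = 2·(1/2)^6 = 2^{1 − 6} = 1/32.
By linearity of expectation: E[X] = C(51, 4) · 2^{1 − 6} = 249900 · 1/32 = 62475/8.
Numerically: E[X] ≈ 7809.37500.

E[X] = C(51,4)·2^(1−C(4,2)) = 62475/8 ≈ 7809.37500.


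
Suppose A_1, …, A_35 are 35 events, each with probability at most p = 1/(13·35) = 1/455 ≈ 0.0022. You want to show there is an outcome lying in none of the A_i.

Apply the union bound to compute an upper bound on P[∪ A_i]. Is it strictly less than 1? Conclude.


Union bound: P[∪_{i=1}^{35} A_i] ≤ Σ_i P[A_i] ≤ 35·p = 35·(1/455) = 1/13.
Numerically: 1/13 ≈ 0.0769.
Is 1/13 < 1? YES.
Since P[∪ A_i] ≤ 1/13 < 1, the complement has P[∩ A_i^c] ≥ 1 − 1/13 = 12/13 > 0, so some outcome avoids every A_i.

35·p = 1/13 ≈ 0.0769; existence CERTIFIED by the union bound.


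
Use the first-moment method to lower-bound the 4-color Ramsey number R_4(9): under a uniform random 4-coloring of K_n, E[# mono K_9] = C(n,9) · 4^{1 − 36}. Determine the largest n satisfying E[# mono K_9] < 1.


We need C(n, 9) · 4^{1 − 36} < 1, i.e. C(n, 9) < 4^{36 − 1} = 1180591620717411303424.
Check values of n near the boundary:
  n = 909: C(909, 9) = 1122169012923711463931; 1122169012923711463931 < 1180591620717411303424? YES
  n = 910: C(910, 9) = 1133378248346922788210; 1133378248346922788210 < 1180591620717411303424? YES
  n = 911: C(911, 9) = 1144686900492291197405; 1144686900492291197405 < 1180591620717411303424? YES
  n = 912: C(912, 9) = 1156095740032081475120; 1156095740032081475120 < 1180591620717411303424? YES
  n = 913: C(913, 9) = 1167605542753639808390; 1167605542753639808390 < 1180591620717411303424? YES
  n = 914: C(914, 9) = 1179217089587653905932; 1179217089587653905932 < 1180591620717411303424? YES
  n = 915: C(915, 9) = 1190931166636537885130; 1190931166636537885130 < 1180591620717411303424? NO
  n = 916: C(916, 9) = 1202748565202942340440; 1202748565202942340440 < 1180591620717411303424? NO
  n = 917: C(917, 9) = 1214670081818390006810; 1214670081818390006810 < 1180591620717411303424? NO
The largest n with C(n, 9) < 1180591620717411303424 is n = 914 (where E[X] = 294804272396913476483/295147905179352825856 ≈ 0.9988). Hence R_4(9) > 914, i.e. R_4(9) ≥ 915.

Largest n = 914; hence R_4(9) > 914.


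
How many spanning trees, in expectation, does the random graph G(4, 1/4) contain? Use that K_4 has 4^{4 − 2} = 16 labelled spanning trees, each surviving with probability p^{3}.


K_4 has 4^{4 − 2} = 16 labelled spanning trees.
For each such spanning tree H, let X_H = 1 if all 3 edges of H are present in G. Then P[X_H = 1] = p^{3} = (1/4)^{3} = 1/64.
Summing the indicators: E[X] = Σ_H E[X_H] = 16 · p^{3} = 16 · 1/64 = 1/4.
Numerically: E[X] ≈ 0.25.

E[X] = 16 · (1/4)^{3} = 1/4 ≈ 0.25.


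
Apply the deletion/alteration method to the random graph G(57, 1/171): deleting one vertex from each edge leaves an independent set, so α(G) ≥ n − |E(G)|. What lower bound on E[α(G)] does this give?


E[|E(G)|] = C(57, 2)·p = 1596 · (1/171) = 28/3.
E[α(G)] ≥ n − E[|E(G)|] = 57 − 28/3 = 143/3.
Numerically: ≈ 47.66667.
(This is only a lower bound; the true E[α(G)] may be larger.)

E[α(G)] ≥ 143/3 ≈ 47.66667.


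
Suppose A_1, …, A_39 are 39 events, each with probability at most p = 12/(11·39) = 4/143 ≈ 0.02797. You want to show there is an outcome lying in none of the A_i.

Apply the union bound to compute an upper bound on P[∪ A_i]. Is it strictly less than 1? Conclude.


Union bound: P[∪_{i=1}^{39} A_i] ≤ Σ_i P[A_i] ≤ 39·p = 39·(4/143) = 12/11.
Numerically: 12/11 ≈ 1.09091.
Is 12/11 < 1? NO.
Since the bound 12/11 is ≥ 1, the union bound is uninformative here; it does NOT by itself certify existence.

39·p = 12/11 ≈ 1.09091; existence NOT certified by the union bound.


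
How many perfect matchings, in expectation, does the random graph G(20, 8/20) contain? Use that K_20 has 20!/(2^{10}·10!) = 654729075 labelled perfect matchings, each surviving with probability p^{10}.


K_20 has 20!/(2^{10}·10!) = 654729075 labelled perfect matchings.
For each such perfect matching H, let X_H = 1 if all 10 edges of H are present in G. Then P[X_H = 1] = p^{10} = (2/5)^{10} = 1024/9765625.
By linearity: E[X] = Σ_H E[X_H] = 654729075 · p^{10} = 654729075 · 1024/9765625 = 26817702912/390625.
Numerically: E[X] ≈ 6.87e+04.

E[X] = 654729075 · (2/5)^{10} = 26817702912/390625 ≈ 6.87e+04.


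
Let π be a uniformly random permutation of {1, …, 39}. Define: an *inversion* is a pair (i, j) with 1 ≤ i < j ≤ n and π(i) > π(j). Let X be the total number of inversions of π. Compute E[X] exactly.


Write X = Σ X_I over the C(39, 2) = 741 pairs i < j, with X_I the indicator of one inversion.
There are 741 indicators.
For each fixed pair i < j, the values π(i) and π(j) are two distinct elements of {1, …, 39} in uniformly random order; by symmetry P[π(i) > π(j)] = 1/2.
By linearity: E[X] = 741 · (1/2) = C(39, 2) · (1/2) = 741/2 = 741/2 ≈ 370.500000.

E[X] = 741/2 = 370.500000.


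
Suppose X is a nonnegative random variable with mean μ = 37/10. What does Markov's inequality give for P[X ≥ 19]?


μ = E[X] = 37/10, a = 19.
Markov: P[X ≥ 19] ≤ μ/a = (37/10)/19 = 37/190.
Numerically: ≈ 0.1947.
(Since a = 19 > μ = 3.7000, the bound 37/190 is < 1 and informative.)

P[X ≥ 19] ≤ 37/190 ≈ 0.1947.


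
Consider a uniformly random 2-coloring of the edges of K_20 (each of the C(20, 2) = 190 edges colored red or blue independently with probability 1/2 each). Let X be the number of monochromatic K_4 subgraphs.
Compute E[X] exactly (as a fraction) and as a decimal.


Let X = Σ_S X_S over the C(20, 4) = 4845 subsets S of size 4, where X_S = 1 if the K_4 on S is monochromatic.
For a fixed S, the K_4 on S has C(4, 2) = 6 edges. P[all 6 edges red] = (1/2)^6, and likewise for blue, so P[monochromatic] = 2·(1/2)^6 = 2^{1 − 6} = 1/32.
By linearity: E[X] = C(20, 4) · 2^{1 − 6} = 4845 · 1/32 = 4845/32.
Numerically: E[X] ≈ 151.4062.

E[X] = C(20,4)·2^(1−C(4,2)) = 4845/32 ≈ 151.4062.
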